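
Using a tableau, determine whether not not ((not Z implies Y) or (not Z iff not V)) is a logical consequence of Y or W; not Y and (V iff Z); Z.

Initial set: {(Y or W); (not Y and (V iff Z)); Z; not not not ((not Z implies Y) or (not Z iff not V))}.
(not Y and (V iff Z)): α-rule — add not Y, (V iff Z).
not not not ((not Z implies Y) or (not Z iff not V)): drop double negation, giving not ((not Z implies Y) or (not Z iff not V)).
not ((not Z implies Y) or (not Z iff not V)): α-rule — add not (not Z implies Y), not (not Z iff not V).
not (not Z implies Y): α-rule — add not Z, not Y.
× closes — contains both Z and not Z.
All 1 branch closes.
Every branch closed, so the premises entail the conclusion.

Yes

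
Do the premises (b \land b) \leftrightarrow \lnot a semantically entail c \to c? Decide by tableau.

Yes

Initial set: {((b \land b) \leftrightarrow \lnot a); \lnot (c \to c)}.
\lnot (c \to c): α-rule — add c, \lnot c.
× closes — contains both c and \lnot c.
All 1 branch closes.
Every branch closed, so the premises entail the conclusion.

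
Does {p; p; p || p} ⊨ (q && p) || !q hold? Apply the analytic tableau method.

Initial set: {p; p; (p || p); !((q && p) || !q)}.
!((q && p) || !q): α-rule — add !(q && p), !!q.
(p || p): β-rule — branch into p  //  p.
  branch 1 (add p):
    !(q && p): β-rule — branch into !q  //  !p.
      branch 1.1 (add !q):
        × closes — contains both q and !q.
      branch 1.2 (add !p):
        × closes — contains both p and !p.
  branch 2 (add p):
    !(q && p): β-rule — branch into !q  //  !p.
      branch 2.1 (add !q):
        × closes — contains both q and !q.
      branch 2.2 (add !p):
        × closes — contains both p and !p.
All 4 branches close.
Every branch closed, so the premises entail the conclusion.

Yes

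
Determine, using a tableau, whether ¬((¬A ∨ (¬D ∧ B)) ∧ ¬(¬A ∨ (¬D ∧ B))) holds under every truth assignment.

Assume the negation and expand:
Initial set: {¬¬((¬A ∨ (¬D ∧ B)) ∧ ¬(¬A ∨ (¬D ∧ B)))}.
¬¬((¬A ∨ (¬D ∧ B)) ∧ ¬(¬A ∨ (¬D ∧ B))): α-rule — add (¬A ∨ (¬D ∧ B)), ¬(¬A ∨ (¬D ∧ B)).
¬(¬A ∨ (¬D ∧ B)): α-rule — add ¬¬A, ¬(¬D ∧ B).
(¬A ∨ (¬D ∧ B)): β-rule — branch into ¬A  //  (¬D ∧ B).
  branch 1 (add ¬A):
    × closes — contains both A and ¬A.
  branch 2 (add (¬D ∧ B)):
    (¬D ∧ B): α-rule — add ¬D, B.
    ¬(¬D ∧ B): β-rule — branch into ¬¬D  //  ¬B.
      branch 2.1 (add ¬¬D):
        × closes — contains both D and ¬D.
      branch 2.2 (add ¬B):
        × closes — contains both B and ¬B.
All 3 branches close.
Every branch closed, so the negation is unsatisfiable and the formula is valid.

Valid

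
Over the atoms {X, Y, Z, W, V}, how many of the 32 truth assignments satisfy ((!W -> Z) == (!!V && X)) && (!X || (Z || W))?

10

Initial set: {(((!W -> Z) == (!!V && X)) && (!X || (Z || W)))}.
(((!W -> Z) == (!!V && X)) && (!X || (Z || W))): α-rule — add ((!W -> Z) == (!!V && X)), (!X || (Z || W)).
((!W -> Z) == (!!V && X)): β-rule — branch into (!W -> Z), (!!V && X)  //  !(!W -> Z), !(!!V && X).
  branch 1 (add (!W -> Z), (!!V && X)):
    (!!V && X): α-rule — add !!V, X.
    !!V: drop double negation, giving V.
    (!X || (Z || W)): β-rule — branch into !X  //  (Z || W).
      branch 1.1 (add !X):
        × closes — contains both X and !X.
      branch 1.2 (add (Z || W)):
        (!W -> Z): β-rule — branch into !!W  //  Z.
          branch 1.2.1 (add !!W):
            (Z || W): β-rule — branch into Z  //  W.
              branch 1.2.1.1 (add Z):
                ○ open, literals {V=1, W=1, X=1, Z=1}.
              branch 1.2.1.2 (add W):
                ○ open, literals {V=1, W=1, X=1}.
          branch 1.2.2 (add Z):
            (Z || W): β-rule — branch into Z  //  W.
              branch 1.2.2.1 (add Z):
                ○ open, literals {V=1, X=1, Z=1}.
              branch 1.2.2.2 (add W):
                ○ open, literals {V=1, W=1, X=1, Z=1}.
  branch 2 (add !(!W -> Z), !(!!V && X)):
    !(!W -> Z): α-rule — add !W, !Z.
    (!X || (Z || W)): β-rule — branch into !X  //  (Z || W).
      branch 2.1 (add !X):
        !(!!V && X): β-rule — branch into !!!V  //  !X.
          branch 2.1.1 (add !!!V):
            !!!V: drop double negation, giving !V.
            ○ open, literals {V=0, W=0, X=0, Z=0}.
          branch 2.1.2 (add !X):
            ○ open, literals {W=0, X=0, Z=0}.
      branch 2.2 (add (Z || W)):
        !(!!V && X): β-rule — branch into !!!V  //  !X.
          branch 2.2.1 (add !!!V):
            !!!V: drop double negation, giving !V.
            (Z || W): β-rule — branch into Z  //  W.
              branch 2.2.1.1 (add Z):
                × closes — contains both Z and !Z.
              branch 2.2.1.2 (add W):
                × closes — contains both W and !W.
          branch 2.2.2 (add !X):
            (Z || W): β-rule — branch into Z  //  W.
              branch 2.2.2.1 (add Z):
                × closes — contains both Z and !Z.
              branch 2.2.2.2 (add W):
                × closes — contains both W and !W.
5 branches closed, 6 open.
Each open branch fixes some atoms; the unmentioned ones are free. Counting distinct full assignments: branch {V=1, W=1, X=1, Z=1} (Y) contributes 2 new; branch {V=1, W=1, X=1} (Y, Z) contributes 2 new; branch {V=1, X=1, Z=1} (Y, W) contributes 2 new; branch {V=1, W=1, X=1, Z=1} (Y) contributes 0 new; branch {V=0, W=0, X=0, Z=0} (Y) contributes 2 new; branch {W=0, X=0, Z=0} (Y, V) contributes 2 new. Total: 10.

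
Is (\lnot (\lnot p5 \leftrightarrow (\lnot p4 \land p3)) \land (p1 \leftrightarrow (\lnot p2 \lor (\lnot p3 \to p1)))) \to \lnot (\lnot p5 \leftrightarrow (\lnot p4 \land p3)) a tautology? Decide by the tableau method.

Assume the negation and expand:
Initial set: {\lnot ((\lnot (\lnot p5 \leftrightarrow (\lnot p4 \land p3)) \land (p1 \leftrightarrow (\lnot p2 \lor (\lnot p3 \to p1)))) \to \lnot (\lnot p5 \leftrightarrow (\lnot p4 \land p3)))}.
\lnot ((\lnot (\lnot p5 \leftrightarrow (\lnot p4 \land p3)) \land (p1 \leftrightarrow (\lnot p2 \lor (\lnot p3 \to p1)))) \to \lnot (\lnot p5 \leftrightarrow (\lnot p4 \land p3))): α-rule — add (\lnot (\lnot p5 \leftrightarrow (\lnot p4 \land p3)) \land (p1 \leftrightarrow (\lnot p2 \lor (\lnot p3 \to p1)))), \lnot \lnot (\lnot p5 \leftrightarrow (\lnot p4 \land p3)).
(\lnot (\lnot p5 \leftrightarrow (\lnot p4 \land p3)) \land (p1 \leftrightarrow (\lnot p2 \lor (\lnot p3 \to p1)))): α-rule — add \lnot (\lnot p5 \leftrightarrow (\lnot p4 \land p3)), (p1 \leftrightarrow (\lnot p2 \lor (\lnot p3 \to p1))).
\lnot \lnot (\lnot p5 \leftrightarrow (\lnot p4 \land p3)): β-rule — branch into \lnot p5, (\lnot p4 \land p3)  //  \lnot \lnot p5, \lnot (\lnot p4 \land p3).
  branch 1 (add \lnot p5, (\lnot p4 \land p3)):
    (\lnot p4 \land p3): α-rule — add \lnot p4, p3.
    \lnot (\lnot p5 \leftrightarrow (\lnot p4 \land p3)): β-rule — branch into \lnot p5, \lnot (\lnot p4 \land p3)  //  \lnot \lnot p5, (\lnot p4 \land p3).
      branch 1.1 (add \lnot p5, \lnot (\lnot p4 \land p3)):
        (p1 \leftrightarrow (\lnot p2 \lor (\lnot p3 \to p1))): β-rule — branch into p1, (\lnot p2 \lor (\lnot p3 \to p1))  //  \lnot p1, \lnot (\lnot p2 \lor (\lnot p3 \to p1)).
          branch 1.1.1 (add p1, (\lnot p2 \lor (\lnot p3 \to p1))):
            \lnot (\lnot p4 \land p3): β-rule — branch into \lnot \lnot p4  //  \lnot p3.
              branch 1.1.1.1 (add \lnot \lnot p4):
                × closes — contains both p4 and \lnot p4.
              branch 1.1.1.2 (add \lnot p3):
                × closes — contains both p3 and \lnot p3.
          branch 1.1.2 (add \lnot p1, \lnot (\lnot p2 \lor (\lnot p3 \to p1))):
            \lnot (\lnot p2 \lor (\lnot p3 \to p1)): α-rule — add \lnot \lnot p2, \lnot (\lnot p3 \to p1).
            \lnot (\lnot p3 \to p1): α-rule — add \lnot p3, \lnot p1.
            × closes — contains both p3 and \lnot p3.
      branch 1.2 (add \lnot \lnot p5, (\lnot p4 \land p3)):
        × closes — contains both p5 and \lnot p5.
  branch 2 (add \lnot \lnot p5, \lnot (\lnot p4 \land p3)):
    \lnot (\lnot p5 \leftrightarrow (\lnot p4 \land p3)): β-rule — branch into \lnot p5, \lnot (\lnot p4 \land p3)  //  \lnot \lnot p5, (\lnot p4 \land p3).
      branch 2.1 (add \lnot p5, \lnot (\lnot p4 \land p3)):
        × closes — contains both p5 and \lnot p5.
      branch 2.2 (add \lnot \lnot p5, (\lnot p4 \land p3)):
        (\lnot p4 \land p3): α-rule — add \lnot p4, p3.
        (p1 \leftrightarrow (\lnot p2 \lor (\lnot p3 \to p1))): β-rule — branch into p1, (\lnot p2 \lor (\lnot p3 \to p1))  //  \lnot p1, \lnot (\lnot p2 \lor (\lnot p3 \to p1)).
          branch 2.2.1 (add p1, (\lnot p2 \lor (\lnot p3 \to p1))):
            \lnot (\lnot p4 \land p3): β-rule — branch into \lnot \lnot p4  //  \lnot p3.
              branch 2.2.1.1 (add \lnot \lnot p4):
                × closes — contains both p4 and \lnot p4.
              branch 2.2.1.2 (add \lnot p3):
                × closes — contains both p3 and \lnot p3.
          branch 2.2.2 (add \lnot p1, \lnot (\lnot p2 \lor (\lnot p3 \to p1))):
            \lnot (\lnot p2 \lor (\lnot p3 \to p1)): α-rule — add \lnot \lnot p2, \lnot (\lnot p3 \to p1).
            \lnot (\lnot p3 \to p1): α-rule — add \lnot p3, \lnot p1.
            × closes — contains both p3 and \lnot p3.
All 8 branches close.
Every branch closed, so the negation is unsatisfiable and the formula is valid.

Valid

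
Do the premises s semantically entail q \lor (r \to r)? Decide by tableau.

Initial set: {T s; F (q \lor (r \to r))}.
F (q \lor (r \to r)): α-rule — add F q, F (r \to r).
F (r \to r): α-rule — add T r, F r.
× closes — contains both r and \lnot r.
All 1 branch closes.
Every branch closed, so the premises entail the conclusion.

Yes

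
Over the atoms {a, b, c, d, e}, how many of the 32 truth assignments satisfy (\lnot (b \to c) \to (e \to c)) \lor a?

30

Initial set: {T ((\lnot (b \to c) \to (e \to c)) \lor a)}.
T ((\lnot (b \to c) \to (e \to c)) \lor a): β-rule — branch into T (\lnot (b \to c) \to (e \to c))  //  T a.
  branch 1 (add T (\lnot (b \to c) \to (e \to c))):
    T (\lnot (b \to c) \to (e \to c)): β-rule — branch into F \lnot (b \to c)  //  T (e \to c).
      branch 1.1 (add F \lnot (b \to c)):
        F \lnot (b \to c): β-rule — branch into F b  //  T c.
          branch 1.1.1 (add F b):
            ○ open, literals {b=false}.
          branch 1.1.2 (add T c):
            ○ open, literals {c=true}.
      branch 1.2 (add T (e \to c)):
        T (e \to c): β-rule — branch into F e  //  T c.
          branch 1.2.1 (add F e):
            ○ open, literals {e=false}.
          branch 1.2.2 (add T c):
            ○ open, literals {c=true}.
  branch 2 (add T a):
    ○ open, literals {a=true}.
0 branches closed, 5 open.
Each open branch fixes some atoms; the unmentioned ones are free. Counting distinct full assignments: branch {b=false} (a, c, d, e) contributes 16 new; branch {c=true} (a, b, d, e) contributes 8 new; branch {e=false} (a, b, c, d) contributes 4 new; branch {c=true} (a, b, d, e) contributes 0 new; branch {a=true} (b, c, d, e) contributes 2 new. Total: 30.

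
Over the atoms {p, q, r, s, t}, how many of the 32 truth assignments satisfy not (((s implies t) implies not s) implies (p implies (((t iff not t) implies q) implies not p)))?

12

Initial set: {not (((s implies t) implies not s) implies (p implies (((t iff not t) implies q) implies not p)))}.
not (((s implies t) implies not s) implies (p implies (((t iff not t) implies q) implies not p))): α-rule — add ((s implies t) implies not s), not (p implies (((t iff not t) implies q) implies not p)).
not (p implies (((t iff not t) implies q) implies not p)): α-rule — add p, not (((t iff not t) implies q) implies not p).
not (((t iff not t) implies q) implies not p): α-rule — add ((t iff not t) implies q), not not p.
((s implies t) implies not s): β-rule — branch into not (s implies t)  //  not s.
  branch 1 (add not (s implies t)):
    not (s implies t): α-rule — add s, not t.
    ((t iff not t) implies q): β-rule — branch into not (t iff not t)  //  q.
      branch 1.1 (add not (t iff not t)):
        not (t iff not t): β-rule — branch into t, not not t  //  not t, not t.
          branch 1.1.1 (add t, not not t):
            × closes — contains both t and not t.
          branch 1.1.2 (add not t, not t):
            ○ open, literals {p=1, s=1, t=0}.
      branch 1.2 (add q):
        ○ open, literals {p=1, q=1, s=1, t=0}.
  branch 2 (add not s):
    ((t iff not t) implies q): β-rule — branch into not (t iff not t)  //  q.
      branch 2.1 (add not (t iff not t)):
        not (t iff not t): β-rule — branch into t, not not t  //  not t, not t.
          branch 2.1.1 (add t, not not t):
            ○ open, literals {p=1, s=0, t=1}.
          branch 2.1.2 (add not t, not t):
            ○ open, literals {p=1, s=0, t=0}.
      branch 2.2 (add q):
        ○ open, literals {p=1, q=1, s=0}.
1 branch closed, 5 open.
Each open branch fixes some atoms; the unmentioned ones are free. Counting distinct full assignments: branch {p=1, s=1, t=0} (q, r) contributes 4 new; branch {p=1, q=1, s=1, t=0} (r) contributes 0 new; branch {p=1, s=0, t=1} (q, r) contributes 4 new; branch {p=1, s=0, t=0} (q, r) contributes 4 new; branch {p=1, q=1, s=0} (r, t) contributes 0 new. Total: 12.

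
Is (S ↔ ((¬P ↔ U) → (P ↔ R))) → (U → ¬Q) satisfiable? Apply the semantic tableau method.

Initial set: {((S ↔ ((¬P ↔ U) → (P ↔ R))) → (U → ¬Q))}.
((S ↔ ((¬P ↔ U) → (P ↔ R))) → (U → ¬Q)): β-rule — branch into ¬(S ↔ ((¬P ↔ U) → (P ↔ R)))  //  (U → ¬Q).
  branch 1 (add ¬(S ↔ ((¬P ↔ U) → (P ↔ R)))):
    ¬(S ↔ ((¬P ↔ U) → (P ↔ R))): β-rule — branch into S, ¬((¬P ↔ U) → (P ↔ R))  //  ¬S, ((¬P ↔ U) → (P ↔ R)).
      branch 1.1 (add S, ¬((¬P ↔ U) → (P ↔ R))):
        ¬((¬P ↔ U) → (P ↔ R)): α-rule — add (¬P ↔ U), ¬(P ↔ R).
        (¬P ↔ U): β-rule — branch into ¬P, U  //  ¬¬P, ¬U.
          branch 1.1.1 (add ¬P, U):
            ¬(P ↔ R): β-rule — branch into P, ¬R  //  ¬P, R.
              branch 1.1.1.1 (add P, ¬R):
                × closes — contains both P and ¬P.
              branch 1.1.1.2 (add ¬P, R):
                ○ open, literals {P=false, R=true, S=true, U=true}.
          branch 1.1.2 (add ¬¬P, ¬U):
            ¬(P ↔ R): β-rule — branch into P, ¬R  //  ¬P, R.
              branch 1.1.2.1 (add P, ¬R):
                ○ open, literals {P=true, R=false, S=true, U=false}.
              branch 1.1.2.2 (add ¬P, R):
                × closes — contains both P and ¬P.
      branch 1.2 (add ¬S, ((¬P ↔ U) → (P ↔ R))):
        ((¬P ↔ U) → (P ↔ R)): β-rule — branch into ¬(¬P ↔ U)  //  (P ↔ R).
          branch 1.2.1 (add ¬(¬P ↔ U)):
            ¬(¬P ↔ U): β-rule — branch into ¬P, ¬U  //  ¬¬P, U.
              branch 1.2.1.1 (add ¬P, ¬U):
                ○ open, literals {P=false, S=false, U=false}.
              branch 1.2.1.2 (add ¬¬P, U):
                ○ open, literals {P=true, S=false, U=true}.
          branch 1.2.2 (add (P ↔ R)):
            (P ↔ R): β-rule — branch into P, R  //  ¬P, ¬R.
              branch 1.2.2.1 (add P, R):
                ○ open, literals {P=true, R=true, S=false}.
              branch 1.2.2.2 (add ¬P, ¬R):
                ○ open, literals {P=false, R=false, S=false}.
  branch 2 (add (U → ¬Q)):
    (U → ¬Q): β-rule — branch into ¬U  //  ¬Q.
      branch 2.1 (add ¬U):
        ○ open, literals {U=false}.
      branch 2.2 (add ¬Q):
        ○ open, literals {Q=false}.
2 branches closed, 8 open.
An open branch gives a satisfying assignment: P=false, R=true, S=true, U=true.

Satisfiable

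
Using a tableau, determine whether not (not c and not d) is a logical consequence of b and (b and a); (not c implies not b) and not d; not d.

Yes

Initial set: {(b and (b and a)); ((not c implies not b) and not d); not d; not not (not c and not d)}.
(b and (b and a)): α-rule — add b, (b and a).
((not c implies not b) and not d): α-rule — add (not c implies not b), not d.
not not (not c and not d): α-rule — add not c, not d.
(b and a): α-rule — add b, a.
(not c implies not b): β-rule — branch into not not c  //  not b.
  branch 1 (add not not c):
    × closes — contains both c and not c.
  branch 2 (add not b):
    × closes — contains both b and not b.
All 2 branches close.
Every branch closed, so the premises entail the conclusion.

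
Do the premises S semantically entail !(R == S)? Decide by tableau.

Initial set: {S; !!(R == S)}.
!!(R == S): β-rule — branch into R, S  //  !R, !S.
  branch 1 (add R, S):
    ○ open, literals {R=true, S=true}.
  branch 2 (add !R, !S):
    × closes — contains both S and !S.
1 branch closed, 1 open.
An open branch gives a countermodel: R=true, S=true (unmentioned atoms arbitrary); the premises hold there but the conclusion fails.

No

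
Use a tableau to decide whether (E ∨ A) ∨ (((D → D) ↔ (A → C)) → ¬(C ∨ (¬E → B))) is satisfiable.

Initial set: {((E ∨ A) ∨ (((D → D) ↔ (A → C)) → ¬(C ∨ (¬E → B))))}.
((E ∨ A) ∨ (((D → D) ↔ (A → C)) → ¬(C ∨ (¬E → B)))): β-rule — branch into (E ∨ A)  //  (((D → D) ↔ (A → C)) → ¬(C ∨ (¬E → B))).
  branch 1 (add (E ∨ A)):
    (E ∨ A): β-rule — branch into E  //  A.
      branch 1.1 (add E):
        ○ open, literals {E=true}.
      branch 1.2 (add A):
        ○ open, literals {A=true}.
  branch 2 (add (((D → D) ↔ (A → C)) → ¬(C ∨ (¬E → B)))):
    (((D → D) ↔ (A → C)) → ¬(C ∨ (¬E → B))): β-rule — branch into ¬((D → D) ↔ (A → C))  //  ¬(C ∨ (¬E → B)).
      branch 2.1 (add ¬((D → D) ↔ (A → C))):
        ¬((D → D) ↔ (A → C)): β-rule — branch into (D → D), ¬(A → C)  //  ¬(D → D), (A → C).
          branch 2.1.1 (add (D → D), ¬(A → C)):
            ¬(A → C): α-rule — add A, ¬C.
            (D → D): β-rule — branch into ¬D  //  D.
              branch 2.1.1.1 (add ¬D):
                ○ open, literals {A=true, C=false, D=false}.
              branch 2.1.1.2 (add D):
                ○ open, literals {A=true, C=false, D=true}.
          branch 2.1.2 (add ¬(D → D), (A → C)):
            ¬(D → D): α-rule — add D, ¬D.
            × closes — contains both D and ¬D.
      branch 2.2 (add ¬(C ∨ (¬E → B))):
        ¬(C ∨ (¬E → B)): α-rule — add ¬C, ¬(¬E → B).
        ¬(¬E → B): α-rule — add ¬E, ¬B.
        ○ open, literals {B=false, C=false, E=false}.
1 branch closed, 5 open.
An open branch gives a satisfying assignment: E=true.

Satisfiable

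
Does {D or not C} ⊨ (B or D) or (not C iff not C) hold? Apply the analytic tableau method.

Yes

Initial set: {T (D or not C); F ((B or D) or (not C iff not C))}.
F ((B or D) or (not C iff not C)): α-rule — add F (B or D), F (not C iff not C).
F (B or D): α-rule — add F B, F D.
T (D or not C): β-rule — branch into T D  //  T not C.
  branch 1 (add T D):
    × closes — contains both D and not D.
  branch 2 (add T not C):
    F (not C iff not C): β-rule — branch into T not C, F not C  //  F not C, T not C.
      branch 2.1 (add T not C, F not C):
        × closes — contains both C and not C.
      branch 2.2 (add F not C, T not C):
        × closes — contains both C and not C.
All 3 branches close.
Every branch closed, so the premises entail the conclusion.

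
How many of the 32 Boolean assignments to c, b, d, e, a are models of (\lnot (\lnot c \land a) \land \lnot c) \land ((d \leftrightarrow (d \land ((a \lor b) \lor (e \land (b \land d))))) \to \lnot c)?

Initial set: {((\lnot (\lnot c \land a) \land \lnot c) \land ((d \leftrightarrow (d \land ((a \lor b) \lor (e \land (b \land d))))) \to \lnot c))}.
((\lnot (\lnot c \land a) \land \lnot c) \land ((d \leftrightarrow (d \land ((a \lor b) \lor (e \land (b \land d))))) \to \lnot c)): α-rule — add (\lnot (\lnot c \land a) \land \lnot c), ((d \leftrightarrow (d \land ((a \lor b) \lor (e \land (b \land d))))) \to \lnot c).
(\lnot (\lnot c \land a) \land \lnot c): α-rule — add \lnot (\lnot c \land a), \lnot c.
((d \leftrightarrow (d \land ((a \lor b) \lor (e \land (b \land d))))) \to \lnot c): β-rule — branch into \lnot (d \leftrightarrow (d \land ((a \lor b) \lor (e \land (b \land d)))))  //  \lnot c.
  branch 1 (add \lnot (d \leftrightarrow (d \land ((a \lor b) \lor (e \land (b \land d)))))):
    \lnot (\lnot c \land a): β-rule — branch into \lnot \lnot c  //  \lnot a.
      branch 1.1 (add \lnot \lnot c):
        × closes — contains both c and \lnot c.
      branch 1.2 (add \lnot a):
        \lnot (d \leftrightarrow (d \land ((a \lor b) \lor (e \land (b \land d))))): β-rule — branch into d, \lnot (d \land ((a \lor b) \lor (e \land (b \land d))))  //  \lnot d, (d \land ((a \lor b) \lor (e \land (b \land d)))).
          branch 1.2.1 (add d, \lnot (d \land ((a \lor b) \lor (e \land (b \land d))))):
            \lnot (d \land ((a \lor b) \lor (e \land (b \land d)))): β-rule — branch into \lnot d  //  \lnot ((a \lor b) \lor (e \land (b \land d))).
              branch 1.2.1.1 (add \lnot d):
                × closes — contains both d and \lnot d.
              branch 1.2.1.2 (add \lnot ((a \lor b) \lor (e \land (b \land d)))):
                \lnot ((a \lor b) \lor (e \land (b \land d))): α-rule — add \lnot (a \lor b), \lnot (e \land (b \land d)).
                \lnot (a \lor b): α-rule — add \lnot a, \lnot b.
                \lnot (e \land (b \land d)): β-rule — branch into \lnot e  //  \lnot (b \land d).
                  branch 1.2.1.2.1 (add \lnot e):
                    ○ open, literals {a=false, b=false, c=false, d=true, e=false}.
                  branch 1.2.1.2.2 (add \lnot (b \land d)):
                    \lnot (b \land d): β-rule — branch into \lnot b  //  \lnot d.
                      branch 1.2.1.2.2.1 (add \lnot b):
                        ○ open, literals {a=false, b=false, c=false, d=true}.
                      branch 1.2.1.2.2.2 (add \lnot d):
                        × closes — contains both d and \lnot d.
          branch 1.2.2 (add \lnot d, (d \land ((a \lor b) \lor (e \land (b \land d))))):
            (d \land ((a \lor b) \lor (e \land (b \land d)))): α-rule — add d, ((a \lor b) \lor (e \land (b \land d))).
            × closes — contains both d and \lnot d.
  branch 2 (add \lnot c):
    \lnot (\lnot c \land a): β-rule — branch into \lnot \lnot c  //  \lnot a.
      branch 2.1 (add \lnot \lnot c):
        × closes — contains both c and \lnot c.
      branch 2.2 (add \lnot a):
        ○ open, literals {a=false, c=false}.
5 branches closed, 3 open.
Each open branch fixes some atoms; the unmentioned ones are free. Counting distinct full assignments: branch {a=false, b=false, c=false, d=true, e=false} (none free) contributes 1 new; branch {a=false, b=false, c=false, d=true} (e) contributes 1 new; branch {a=false, c=false} (b, d, e) contributes 6 new. Total: 8.

8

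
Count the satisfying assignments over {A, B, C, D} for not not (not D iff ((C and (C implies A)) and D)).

Initial set: {not not (not D iff ((C and (C implies A)) and D))}.
not not (not D iff ((C and (C implies A)) and D)): drop double negation, giving (not D iff ((C and (C implies A)) and D)).
(not D iff ((C and (C implies A)) and D)): β-rule — branch into not D, ((C and (C implies A)) and D)  //  not not D, not ((C and (C implies A)) and D).
  branch 1 (add not D, ((C and (C implies A)) and D)):
    ((C and (C implies A)) and D): α-rule — add (C and (C implies A)), D.
    × closes — contains both D and not D.
  branch 2 (add not not D, not ((C and (C implies A)) and D)):
    not ((C and (C implies A)) and D): β-rule — branch into not (C and (C implies A))  //  not D.
      branch 2.1 (add not (C and (C implies A))):
        not (C and (C implies A)): β-rule — branch into not C  //  not (C implies A).
          branch 2.1.1 (add not C):
            ○ open, literals {C=0, D=1}.
          branch 2.1.2 (add not (C implies A)):
            not (C implies A): α-rule — add C, not A.
            ○ open, literals {A=0, C=1, D=1}.
      branch 2.2 (add not D):
        × closes — contains both D and not D.
2 branches closed, 2 open.
Each open branch fixes some atoms; the unmentioned ones are free. Counting distinct full assignments: branch {C=0, D=1} (A, B) contributes 4 new; branch {A=0, C=1, D=1} (B) contributes 2 new. Total: 6.

6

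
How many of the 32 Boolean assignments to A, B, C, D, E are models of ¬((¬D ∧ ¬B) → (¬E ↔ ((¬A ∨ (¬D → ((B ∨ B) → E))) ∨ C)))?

4

Initial set: {T ¬((¬D ∧ ¬B) → (¬E ↔ ((¬A ∨ (¬D → ((B ∨ B) → E))) ∨ C)))}.
T ¬((¬D ∧ ¬B) → (¬E ↔ ((¬A ∨ (¬D → ((B ∨ B) → E))) ∨ C))): α-rule — add T (¬D ∧ ¬B), F (¬E ↔ ((¬A ∨ (¬D → ((B ∨ B) → E))) ∨ C)).
T (¬D ∧ ¬B): α-rule — add T ¬D, T ¬B.
F (¬E ↔ ((¬A ∨ (¬D → ((B ∨ B) → E))) ∨ C)): β-rule — branch into T ¬E, F ((¬A ∨ (¬D → ((B ∨ B) → E))) ∨ C)  //  F ¬E, T ((¬A ∨ (¬D → ((B ∨ B) → E))) ∨ C).
  branch 1 (add T ¬E, F ((¬A ∨ (¬D → ((B ∨ B) → E))) ∨ C)):
    F ((¬A ∨ (¬D → ((B ∨ B) → E))) ∨ C): α-rule — add F (¬A ∨ (¬D → ((B ∨ B) → E))), F C.
    F (¬A ∨ (¬D → ((B ∨ B) → E))): α-rule — add F ¬A, F (¬D → ((B ∨ B) → E)).
    F (¬D → ((B ∨ B) → E)): α-rule — add T ¬D, F ((B ∨ B) → E).
    F ((B ∨ B) → E): α-rule — add T (B ∨ B), F E.
    T (B ∨ B): β-rule — branch into T B  //  T B.
      branch 1.1 (add T B):
        × closes — contains both B and ¬B.
      branch 1.2 (add T B):
        × closes — contains both B and ¬B.
  branch 2 (add F ¬E, T ((¬A ∨ (¬D → ((B ∨ B) → E))) ∨ C)):
    T ((¬A ∨ (¬D → ((B ∨ B) → E))) ∨ C): β-rule — branch into T (¬A ∨ (¬D → ((B ∨ B) → E)))  //  T C.
      branch 2.1 (add T (¬A ∨ (¬D → ((B ∨ B) → E)))):
        T (¬A ∨ (¬D → ((B ∨ B) → E))): β-rule — branch into T ¬A  //  T (¬D → ((B ∨ B) → E)).
          branch 2.1.1 (add T ¬A):
            ○ open, literals {A=F, B=F, D=F, E=T}.
          branch 2.1.2 (add T (¬D → ((B ∨ B) → E))):
            T (¬D → ((B ∨ B) → E)): β-rule — branch into F ¬D  //  T ((B ∨ B) → E).
              branch 2.1.2.1 (add F ¬D):
                × closes — contains both D and ¬D.
              branch 2.1.2.2 (add T ((B ∨ B) → E)):
                T ((B ∨ B) → E): β-rule — branch into F (B ∨ B)  //  T E.
                  branch 2.1.2.2.1 (add F (B ∨ B)):
                    F (B ∨ B): α-rule — add F B, F B.
                    ○ open, literals {B=F, D=F, E=T}.
                  branch 2.1.2.2.2 (add T E):
                    ○ open, literals {B=F, D=F, E=T}.
      branch 2.2 (add T C):
        ○ open, literals {B=F, C=T, D=F, E=T}.
3 branches closed, 4 open.
Each open branch fixes some atoms; the unmentioned ones are free. Counting distinct full assignments: branch {A=F, B=F, D=F, E=T} (C) contributes 2 new; branch {B=F, D=F, E=T} (A, C) contributes 2 new; branch {B=F, D=F, E=T} (A, C) contributes 0 new; branch {B=F, C=T, D=F, E=T} (A) contributes 0 new. Total: 4.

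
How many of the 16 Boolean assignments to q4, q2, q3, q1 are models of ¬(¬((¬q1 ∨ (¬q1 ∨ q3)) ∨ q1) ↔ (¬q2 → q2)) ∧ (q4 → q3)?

Initial set: {T (¬(¬((¬q1 ∨ (¬q1 ∨ q3)) ∨ q1) ↔ (¬q2 → q2)) ∧ (q4 → q3))}.
T (¬(¬((¬q1 ∨ (¬q1 ∨ q3)) ∨ q1) ↔ (¬q2 → q2)) ∧ (q4 → q3)): α-rule — add T ¬(¬((¬q1 ∨ (¬q1 ∨ q3)) ∨ q1) ↔ (¬q2 → q2)), T (q4 → q3).
T ¬(¬((¬q1 ∨ (¬q1 ∨ q3)) ∨ q1) ↔ (¬q2 → q2)): β-rule — branch into T ¬((¬q1 ∨ (¬q1 ∨ q3)) ∨ q1), F (¬q2 → q2)  //  F ¬((¬q1 ∨ (¬q1 ∨ q3)) ∨ q1), T (¬q2 → q2).
  branch 1 (add T ¬((¬q1 ∨ (¬q1 ∨ q3)) ∨ q1), F (¬q2 → q2)):
    T ¬((¬q1 ∨ (¬q1 ∨ q3)) ∨ q1): α-rule — add F (¬q1 ∨ (¬q1 ∨ q3)), F q1.
    F (¬q2 → q2): α-rule — add T ¬q2, F q2.
    F (¬q1 ∨ (¬q1 ∨ q3)): α-rule — add F ¬q1, F (¬q1 ∨ q3).
    × closes — contains both q1 and ¬q1.
  branch 2 (add F ¬((¬q1 ∨ (¬q1 ∨ q3)) ∨ q1), T (¬q2 → q2)):
    T (q4 → q3): β-rule — branch into F q4  //  T q3.
      branch 2.1 (add F q4):
        F ¬((¬q1 ∨ (¬q1 ∨ q3)) ∨ q1): β-rule — branch into T (¬q1 ∨ (¬q1 ∨ q3))  //  T q1.
          branch 2.1.1 (add T (¬q1 ∨ (¬q1 ∨ q3))):
            T (¬q2 → q2): β-rule — branch into F ¬q2  //  T q2.
              branch 2.1.1.1 (add F ¬q2):
                T (¬q1 ∨ (¬q1 ∨ q3)): β-rule — branch into T ¬q1  //  T (¬q1 ∨ q3).
                  branch 2.1.1.1.1 (add T ¬q1):
                    ○ open, literals {q1=F, q2=T, q4=F}.
                  branch 2.1.1.1.2 (add T (¬q1 ∨ q3)):
                    T (¬q1 ∨ q3): β-rule — branch into T ¬q1  //  T q3.
                      branch 2.1.1.1.2.1 (add T ¬q1):
                        ○ open, literals {q1=F, q2=T, q4=F}.
                      branch 2.1.1.1.2.2 (add T q3):
                        ○ open, literals {q2=T, q3=T, q4=F}.
              branch 2.1.1.2 (add T q2):
                T (¬q1 ∨ (¬q1 ∨ q3)): β-rule — branch into T ¬q1  //  T (¬q1 ∨ q3).
                  branch 2.1.1.2.1 (add T ¬q1):
                    ○ open, literals {q1=F, q2=T, q4=F}.
                  branch 2.1.1.2.2 (add T (¬q1 ∨ q3)):
                    T (¬q1 ∨ q3): β-rule — branch into T ¬q1  //  T q3.
                      branch 2.1.1.2.2.1 (add T ¬q1):
                        ○ open, literals {q1=F, q2=T, q4=F}.
                      branch 2.1.1.2.2.2 (add T q3):
                        ○ open, literals {q2=T, q3=T, q4=F}.
          branch 2.1.2 (add T q1):
            T (¬q2 → q2): β-rule — branch into F ¬q2  //  T q2.
              branch 2.1.2.1 (add F ¬q2):
                ○ open, literals {q1=T, q2=T, q4=F}.
              branch 2.1.2.2 (add T q2):
                ○ open, literals {q1=T, q2=T, q4=F}.
      branch 2.2 (add T q3):
        F ¬((¬q1 ∨ (¬q1 ∨ q3)) ∨ q1): β-rule — branch into T (¬q1 ∨ (¬q1 ∨ q3))  //  T q1.
          branch 2.2.1 (add T (¬q1 ∨ (¬q1 ∨ q3))):
            T (¬q2 → q2): β-rule — branch into F ¬q2  //  T q2.
              branch 2.2.1.1 (add F ¬q2):
                T (¬q1 ∨ (¬q1 ∨ q3)): β-rule — branch into T ¬q1  //  T (¬q1 ∨ q3).
                  branch 2.2.1.1.1 (add T ¬q1):
                    ○ open, literals {q1=F, q2=T, q3=T}.
                  branch 2.2.1.1.2 (add T (¬q1 ∨ q3)):
                    T (¬q1 ∨ q3): β-rule — branch into T ¬q1  //  T q3.
                      branch 2.2.1.1.2.1 (add T ¬q1):
                        ○ open, literals {q1=F, q2=T, q3=T}.
                      branch 2.2.1.1.2.2 (add T q3):
                        ○ open, literals {q2=T, q3=T}.
              branch 2.2.1.2 (add T q2):
                T (¬q1 ∨ (¬q1 ∨ q3)): β-rule — branch into T ¬q1  //  T (¬q1 ∨ q3).
                  branch 2.2.1.2.1 (add T ¬q1):
                    ○ open, literals {q1=F, q2=T, q3=T}.
                  branch 2.2.1.2.2 (add T (¬q1 ∨ q3)):
                    T (¬q1 ∨ q3): β-rule — branch into T ¬q1  //  T q3.
                      branch 2.2.1.2.2.1 (add T ¬q1):
                        ○ open, literals {q1=F, q2=T, q3=T}.
                      branch 2.2.1.2.2.2 (add T q3):
                        ○ open, literals {q2=T, q3=T}.
          branch 2.2.2 (add T q1):
            T (¬q2 → q2): β-rule — branch into F ¬q2  //  T q2.
              branch 2.2.2.1 (add F ¬q2):
                ○ open, literals {q1=T, q2=T, q3=T}.
              branch 2.2.2.2 (add T q2):
                ○ open, literals {q1=T, q2=T, q3=T}.
1 branch closed, 16 open.
Each open branch fixes some atoms; the unmentioned ones are free. Counting distinct full assignments: branch {q1=F, q2=T, q4=F} (q3) contributes 2 new; branch {q1=F, q2=T, q4=F} (q3) contributes 0 new; branch {q2=T, q3=T, q4=F} (q1) contributes 1 new; branch {q1=F, q2=T, q4=F} (q3) contributes 0 new; branch {q1=F, q2=T, q4=F} (q3) contributes 0 new; branch {q2=T, q3=T, q4=F} (q1) contributes 0 new; branch {q1=T, q2=T, q4=F} (q3) contributes 1 new; branch {q1=T, q2=T, q4=F} (q3) contributes 0 new; branch {q1=F, q2=T, q3=T} (q4) contributes 1 new; branch {q1=F, q2=T, q3=T} (q4) contributes 0 new; branch {q2=T, q3=T} (q4, q1) contributes 1 new; branch {q1=F, q2=T, q3=T} (q4) contributes 0 new; branch {q1=F, q2=T, q3=T} (q4) contributes 0 new; branch {q2=T, q3=T} (q4, q1) contributes 0 new; branch {q1=T, q2=T, q3=T} (q4) contributes 0 new; branch {q1=T, q2=T, q3=T} (q4) contributes 0 new. Total: 6.

6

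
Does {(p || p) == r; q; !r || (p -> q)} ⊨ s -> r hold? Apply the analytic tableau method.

Initial set: {((p || p) == r); q; (!r || (p -> q)); !(s -> r)}.
!(s -> r): α-rule — add s, !r.
((p || p) == r): β-rule — branch into (p || p), r  //  !(p || p), !r.
  branch 1 (add (p || p), r):
    × closes — contains both r and !r.
  branch 2 (add !(p || p), !r):
    !(p || p): α-rule — add !p, !p.
    (!r || (p -> q)): β-rule — branch into !r  //  (p -> q).
      branch 2.1 (add !r):
        ○ open, literals {p=0, q=1, r=0, s=1}.
      branch 2.2 (add (p -> q)):
        (p -> q): β-rule — branch into !p  //  q.
          branch 2.2.1 (add !p):
            ○ open, literals {p=0, q=1, r=0, s=1}.
          branch 2.2.2 (add q):
            ○ open, literals {p=0, q=1, r=0, s=1}.
1 branch closed, 3 open.
An open branch gives a countermodel: p=0, q=1, r=0, s=1 (unmentioned atoms arbitrary); the premises hold there but the conclusion fails.

No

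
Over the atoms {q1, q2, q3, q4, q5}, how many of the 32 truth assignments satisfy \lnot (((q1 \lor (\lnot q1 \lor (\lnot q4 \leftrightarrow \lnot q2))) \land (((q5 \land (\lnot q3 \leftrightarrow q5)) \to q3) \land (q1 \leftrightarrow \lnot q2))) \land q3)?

24

Initial set: {\lnot (((q1 \lor (\lnot q1 \lor (\lnot q4 \leftrightarrow \lnot q2))) \land (((q5 \land (\lnot q3 \leftrightarrow q5)) \to q3) \land (q1 \leftrightarrow \lnot q2))) \land q3)}.
\lnot (((q1 \lor (\lnot q1 \lor (\lnot q4 \leftrightarrow \lnot q2))) \land (((q5 \land (\lnot q3 \leftrightarrow q5)) \to q3) \land (q1 \leftrightarrow \lnot q2))) \land q3): β-rule — branch into \lnot ((q1 \lor (\lnot q1 \lor (\lnot q4 \leftrightarrow \lnot q2))) \land (((q5 \land (\lnot q3 \leftrightarrow q5)) \to q3) \land (q1 \leftrightarrow \lnot q2)))  //  \lnot q3.
  branch 1 (add \lnot ((q1 \lor (\lnot q1 \lor (\lnot q4 \leftrightarrow \lnot q2))) \land (((q5 \land (\lnot q3 \leftrightarrow q5)) \to q3) \land (q1 \leftrightarrow \lnot q2)))):
    \lnot ((q1 \lor (\lnot q1 \lor (\lnot q4 \leftrightarrow \lnot q2))) \land (((q5 \land (\lnot q3 \leftrightarrow q5)) \to q3) \land (q1 \leftrightarrow \lnot q2))): β-rule — branch into \lnot (q1 \lor (\lnot q1 \lor (\lnot q4 \leftrightarrow \lnot q2)))  //  \lnot (((q5 \land (\lnot q3 \leftrightarrow q5)) \to q3) \land (q1 \leftrightarrow \lnot q2)).
      branch 1.1 (add \lnot (q1 \lor (\lnot q1 \lor (\lnot q4 \leftrightarrow \lnot q2)))):
        \lnot (q1 \lor (\lnot q1 \lor (\lnot q4 \leftrightarrow \lnot q2))): α-rule — add \lnot q1, \lnot (\lnot q1 \lor (\lnot q4 \leftrightarrow \lnot q2)).
        \lnot (\lnot q1 \lor (\lnot q4 \leftrightarrow \lnot q2)): α-rule — add \lnot \lnot q1, \lnot (\lnot q4 \leftrightarrow \lnot q2).
        × closes — contains both q1 and \lnot q1.
      branch 1.2 (add \lnot (((q5 \land (\lnot q3 \leftrightarrow q5)) \to q3) \land (q1 \leftrightarrow \lnot q2))):
        \lnot (((q5 \land (\lnot q3 \leftrightarrow q5)) \to q3) \land (q1 \leftrightarrow \lnot q2)): β-rule — branch into \lnot ((q5 \land (\lnot q3 \leftrightarrow q5)) \to q3)  //  \lnot (q1 \leftrightarrow \lnot q2).
          branch 1.2.1 (add \lnot ((q5 \land (\lnot q3 \leftrightarrow q5)) \to q3)):
            \lnot ((q5 \land (\lnot q3 \leftrightarrow q5)) \to q3): α-rule — add (q5 \land (\lnot q3 \leftrightarrow q5)), \lnot q3.
            (q5 \land (\lnot q3 \leftrightarrow q5)): α-rule — add q5, (\lnot q3 \leftrightarrow q5).
            (\lnot q3 \leftrightarrow q5): β-rule — branch into \lnot q3, q5  //  \lnot \lnot q3, \lnot q5.
              branch 1.2.1.1 (add \lnot q3, q5):
                ○ open, literals {q3=false, q5=true}.
              branch 1.2.1.2 (add \lnot \lnot q3, \lnot q5):
                × closes — contains both q3 and \lnot q3.
          branch 1.2.2 (add \lnot (q1 \leftrightarrow \lnot q2)):
            \lnot (q1 \leftrightarrow \lnot q2): β-rule — branch into q1, \lnot \lnot q2  //  \lnot q1, \lnot q2.
              branch 1.2.2.1 (add q1, \lnot \lnot q2):
                ○ open, literals {q1=true, q2=true}.
              branch 1.2.2.2 (add \lnot q1, \lnot q2):
                ○ open, literals {q1=false, q2=false}.
  branch 2 (add \lnot q3):
    ○ open, literals {q3=false}.
2 branches closed, 4 open.
Each open branch fixes some atoms; the unmentioned ones are free. Counting distinct full assignments: branch {q3=false, q5=true} (q1, q2, q4) contributes 8 new; branch {q1=true, q2=true} (q3, q4, q5) contributes 6 new; branch {q1=false, q2=false} (q3, q4, q5) contributes 6 new; branch {q3=false} (q1, q2, q4, q5) contributes 4 new. Total: 24.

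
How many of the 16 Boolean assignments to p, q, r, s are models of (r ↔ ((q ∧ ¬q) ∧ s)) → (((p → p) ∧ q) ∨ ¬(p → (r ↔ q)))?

12

Initial set: {T ((r ↔ ((q ∧ ¬q) ∧ s)) → (((p → p) ∧ q) ∨ ¬(p → (r ↔ q))))}.
T ((r ↔ ((q ∧ ¬q) ∧ s)) → (((p → p) ∧ q) ∨ ¬(p → (r ↔ q)))): β-rule — branch into F (r ↔ ((q ∧ ¬q) ∧ s))  //  T (((p → p) ∧ q) ∨ ¬(p → (r ↔ q))).
  branch 1 (add F (r ↔ ((q ∧ ¬q) ∧ s))):
    F (r ↔ ((q ∧ ¬q) ∧ s)): β-rule — branch into T r, F ((q ∧ ¬q) ∧ s)  //  F r, T ((q ∧ ¬q) ∧ s).
      branch 1.1 (add T r, F ((q ∧ ¬q) ∧ s)):
        F ((q ∧ ¬q) ∧ s): β-rule — branch into F (q ∧ ¬q)  //  F s.
          branch 1.1.1 (add F (q ∧ ¬q)):
            F (q ∧ ¬q): β-rule — branch into F q  //  F ¬q.
              branch 1.1.1.1 (add F q):
                ○ open, literals {q=0, r=1}.
              branch 1.1.1.2 (add F ¬q):
                ○ open, literals {q=1, r=1}.
          branch 1.1.2 (add F s):
            ○ open, literals {r=1, s=0}.
      branch 1.2 (add F r, T ((q ∧ ¬q) ∧ s)):
        T ((q ∧ ¬q) ∧ s): α-rule — add T (q ∧ ¬q), T s.
        T (q ∧ ¬q): α-rule — add T q, T ¬q.
        × closes — contains both q and ¬q.
  branch 2 (add T (((p → p) ∧ q) ∨ ¬(p → (r ↔ q)))):
    T (((p → p) ∧ q) ∨ ¬(p → (r ↔ q))): β-rule — branch into T ((p → p) ∧ q)  //  T ¬(p → (r ↔ q)).
      branch 2.1 (add T ((p → p) ∧ q)):
        T ((p → p) ∧ q): α-rule — add T (p → p), T q.
        T (p → p): β-rule — branch into F p  //  T p.
          branch 2.1.1 (add F p):
            ○ open, literals {p=0, q=1}.
          branch 2.1.2 (add T p):
            ○ open, literals {p=1, q=1}.
      branch 2.2 (add T ¬(p → (r ↔ q))):
        T ¬(p → (r ↔ q)): α-rule — add T p, F (r ↔ q).
        F (r ↔ q): β-rule — branch into T r, F q  //  F r, T q.
          branch 2.2.1 (add T r, F q):
            ○ open, literals {p=1, q=0, r=1}.
          branch 2.2.2 (add F r, T q):
            ○ open, literals {p=1, q=1, r=0}.
1 branch closed, 7 open.
Each open branch fixes some atoms; the unmentioned ones are free. Counting distinct full assignments: branch {q=0, r=1} (p, s) contributes 4 new; branch {q=1, r=1} (p, s) contributes 4 new; branch {r=1, s=0} (p, q) contributes 0 new; branch {p=0, q=1} (r, s) contributes 2 new; branch {p=1, q=1} (r, s) contributes 2 new; branch {p=1, q=0, r=1} (s) contributes 0 new; branch {p=1, q=1, r=0} (s) contributes 0 new. Total: 12.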